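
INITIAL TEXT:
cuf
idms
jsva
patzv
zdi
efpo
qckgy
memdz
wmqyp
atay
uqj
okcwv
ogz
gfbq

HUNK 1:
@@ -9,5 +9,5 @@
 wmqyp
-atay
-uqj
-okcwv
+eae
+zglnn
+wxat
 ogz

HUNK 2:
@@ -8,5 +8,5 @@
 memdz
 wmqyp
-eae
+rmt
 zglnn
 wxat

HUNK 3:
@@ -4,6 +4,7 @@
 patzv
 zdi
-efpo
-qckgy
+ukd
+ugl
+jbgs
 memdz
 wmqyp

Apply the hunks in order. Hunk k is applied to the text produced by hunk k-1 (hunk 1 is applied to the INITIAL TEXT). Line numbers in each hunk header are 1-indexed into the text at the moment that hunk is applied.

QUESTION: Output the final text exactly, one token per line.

Answer: cuf
idms
jsva
patzv
zdi
ukd
ugl
jbgs
memdz
wmqyp
rmt
zglnn
wxat
ogz
gfbq

Derivation:
Hunk 1: at line 9 remove [atay,uqj,okcwv] add [eae,zglnn,wxat] -> 14 lines: cuf idms jsva patzv zdi efpo qckgy memdz wmqyp eae zglnn wxat ogz gfbq
Hunk 2: at line 8 remove [eae] add [rmt] -> 14 lines: cuf idms jsva patzv zdi efpo qckgy memdz wmqyp rmt zglnn wxat ogz gfbq
Hunk 3: at line 4 remove [efpo,qckgy] add [ukd,ugl,jbgs] -> 15 lines: cuf idms jsva patzv zdi ukd ugl jbgs memdz wmqyp rmt zglnn wxat ogz gfbq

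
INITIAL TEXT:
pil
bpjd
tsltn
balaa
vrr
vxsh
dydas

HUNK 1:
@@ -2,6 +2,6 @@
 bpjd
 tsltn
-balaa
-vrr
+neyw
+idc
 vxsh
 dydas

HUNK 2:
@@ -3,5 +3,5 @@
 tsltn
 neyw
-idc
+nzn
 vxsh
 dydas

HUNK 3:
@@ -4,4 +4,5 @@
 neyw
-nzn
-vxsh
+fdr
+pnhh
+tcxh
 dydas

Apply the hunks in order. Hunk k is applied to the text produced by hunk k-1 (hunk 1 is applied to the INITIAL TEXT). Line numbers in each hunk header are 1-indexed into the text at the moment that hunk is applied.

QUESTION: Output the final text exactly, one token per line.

Hunk 1: at line 2 remove [balaa,vrr] add [neyw,idc] -> 7 lines: pil bpjd tsltn neyw idc vxsh dydas
Hunk 2: at line 3 remove [idc] add [nzn] -> 7 lines: pil bpjd tsltn neyw nzn vxsh dydas
Hunk 3: at line 4 remove [nzn,vxsh] add [fdr,pnhh,tcxh] -> 8 lines: pil bpjd tsltn neyw fdr pnhh tcxh dydas

Answer: pil
bpjd
tsltn
neyw
fdr
pnhh
tcxh
dydas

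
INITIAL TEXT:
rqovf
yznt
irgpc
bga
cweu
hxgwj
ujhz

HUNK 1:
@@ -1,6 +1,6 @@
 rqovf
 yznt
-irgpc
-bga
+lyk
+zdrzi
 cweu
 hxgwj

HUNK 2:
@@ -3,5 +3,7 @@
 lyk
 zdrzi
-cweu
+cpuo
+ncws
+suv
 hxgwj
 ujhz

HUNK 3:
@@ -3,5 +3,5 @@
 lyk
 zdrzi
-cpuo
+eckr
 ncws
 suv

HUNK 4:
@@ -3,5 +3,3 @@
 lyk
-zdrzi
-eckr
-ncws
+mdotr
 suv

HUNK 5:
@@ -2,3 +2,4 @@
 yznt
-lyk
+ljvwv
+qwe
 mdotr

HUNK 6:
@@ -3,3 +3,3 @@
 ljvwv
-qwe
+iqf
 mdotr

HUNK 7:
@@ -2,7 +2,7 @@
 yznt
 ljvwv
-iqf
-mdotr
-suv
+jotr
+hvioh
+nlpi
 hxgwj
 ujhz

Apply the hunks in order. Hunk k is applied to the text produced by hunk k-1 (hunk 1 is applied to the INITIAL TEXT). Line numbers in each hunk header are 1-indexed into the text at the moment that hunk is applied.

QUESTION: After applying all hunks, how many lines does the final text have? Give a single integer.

Answer: 8

Derivation:
Hunk 1: at line 1 remove [irgpc,bga] add [lyk,zdrzi] -> 7 lines: rqovf yznt lyk zdrzi cweu hxgwj ujhz
Hunk 2: at line 3 remove [cweu] add [cpuo,ncws,suv] -> 9 lines: rqovf yznt lyk zdrzi cpuo ncws suv hxgwj ujhz
Hunk 3: at line 3 remove [cpuo] add [eckr] -> 9 lines: rqovf yznt lyk zdrzi eckr ncws suv hxgwj ujhz
Hunk 4: at line 3 remove [zdrzi,eckr,ncws] add [mdotr] -> 7 lines: rqovf yznt lyk mdotr suv hxgwj ujhz
Hunk 5: at line 2 remove [lyk] add [ljvwv,qwe] -> 8 lines: rqovf yznt ljvwv qwe mdotr suv hxgwj ujhz
Hunk 6: at line 3 remove [qwe] add [iqf] -> 8 lines: rqovf yznt ljvwv iqf mdotr suv hxgwj ujhz
Hunk 7: at line 2 remove [iqf,mdotr,suv] add [jotr,hvioh,nlpi] -> 8 lines: rqovf yznt ljvwv jotr hvioh nlpi hxgwj ujhz
Final line count: 8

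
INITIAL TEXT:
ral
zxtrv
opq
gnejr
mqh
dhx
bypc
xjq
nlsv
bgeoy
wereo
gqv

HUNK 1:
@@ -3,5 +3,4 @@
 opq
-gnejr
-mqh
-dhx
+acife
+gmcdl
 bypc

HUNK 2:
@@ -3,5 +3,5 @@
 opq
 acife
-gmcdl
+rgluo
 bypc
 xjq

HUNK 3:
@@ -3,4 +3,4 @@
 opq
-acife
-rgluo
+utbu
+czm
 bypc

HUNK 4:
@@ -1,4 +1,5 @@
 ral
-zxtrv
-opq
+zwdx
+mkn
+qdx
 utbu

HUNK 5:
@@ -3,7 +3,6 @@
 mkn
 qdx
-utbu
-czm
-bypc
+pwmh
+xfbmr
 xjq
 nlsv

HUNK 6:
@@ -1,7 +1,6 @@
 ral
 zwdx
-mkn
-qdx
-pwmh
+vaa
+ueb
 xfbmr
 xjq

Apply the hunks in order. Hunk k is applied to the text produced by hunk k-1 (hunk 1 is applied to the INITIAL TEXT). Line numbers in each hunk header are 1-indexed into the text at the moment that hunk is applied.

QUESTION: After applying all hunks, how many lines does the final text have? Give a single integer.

Hunk 1: at line 3 remove [gnejr,mqh,dhx] add [acife,gmcdl] -> 11 lines: ral zxtrv opq acife gmcdl bypc xjq nlsv bgeoy wereo gqv
Hunk 2: at line 3 remove [gmcdl] add [rgluo] -> 11 lines: ral zxtrv opq acife rgluo bypc xjq nlsv bgeoy wereo gqv
Hunk 3: at line 3 remove [acife,rgluo] add [utbu,czm] -> 11 lines: ral zxtrv opq utbu czm bypc xjq nlsv bgeoy wereo gqv
Hunk 4: at line 1 remove [zxtrv,opq] add [zwdx,mkn,qdx] -> 12 lines: ral zwdx mkn qdx utbu czm bypc xjq nlsv bgeoy wereo gqv
Hunk 5: at line 3 remove [utbu,czm,bypc] add [pwmh,xfbmr] -> 11 lines: ral zwdx mkn qdx pwmh xfbmr xjq nlsv bgeoy wereo gqv
Hunk 6: at line 1 remove [mkn,qdx,pwmh] add [vaa,ueb] -> 10 lines: ral zwdx vaa ueb xfbmr xjq nlsv bgeoy wereo gqv
Final line count: 10

Answer: 10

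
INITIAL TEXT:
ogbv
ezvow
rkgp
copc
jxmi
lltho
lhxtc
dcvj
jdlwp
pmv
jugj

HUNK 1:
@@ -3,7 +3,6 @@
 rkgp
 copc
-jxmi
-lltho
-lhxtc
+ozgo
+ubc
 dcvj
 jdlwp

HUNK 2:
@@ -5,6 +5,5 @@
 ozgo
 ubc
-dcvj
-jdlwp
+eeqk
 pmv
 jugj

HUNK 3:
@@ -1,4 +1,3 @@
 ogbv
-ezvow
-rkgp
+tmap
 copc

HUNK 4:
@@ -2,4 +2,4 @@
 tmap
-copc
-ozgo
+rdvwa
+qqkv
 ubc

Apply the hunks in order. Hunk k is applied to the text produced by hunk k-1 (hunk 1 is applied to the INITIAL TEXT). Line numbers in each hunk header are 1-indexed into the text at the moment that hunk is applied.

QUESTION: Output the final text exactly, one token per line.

Hunk 1: at line 3 remove [jxmi,lltho,lhxtc] add [ozgo,ubc] -> 10 lines: ogbv ezvow rkgp copc ozgo ubc dcvj jdlwp pmv jugj
Hunk 2: at line 5 remove [dcvj,jdlwp] add [eeqk] -> 9 lines: ogbv ezvow rkgp copc ozgo ubc eeqk pmv jugj
Hunk 3: at line 1 remove [ezvow,rkgp] add [tmap] -> 8 lines: ogbv tmap copc ozgo ubc eeqk pmv jugj
Hunk 4: at line 2 remove [copc,ozgo] add [rdvwa,qqkv] -> 8 lines: ogbv tmap rdvwa qqkv ubc eeqk pmv jugj

Answer: ogbv
tmap
rdvwa
qqkv
ubc
eeqk
pmv
jugj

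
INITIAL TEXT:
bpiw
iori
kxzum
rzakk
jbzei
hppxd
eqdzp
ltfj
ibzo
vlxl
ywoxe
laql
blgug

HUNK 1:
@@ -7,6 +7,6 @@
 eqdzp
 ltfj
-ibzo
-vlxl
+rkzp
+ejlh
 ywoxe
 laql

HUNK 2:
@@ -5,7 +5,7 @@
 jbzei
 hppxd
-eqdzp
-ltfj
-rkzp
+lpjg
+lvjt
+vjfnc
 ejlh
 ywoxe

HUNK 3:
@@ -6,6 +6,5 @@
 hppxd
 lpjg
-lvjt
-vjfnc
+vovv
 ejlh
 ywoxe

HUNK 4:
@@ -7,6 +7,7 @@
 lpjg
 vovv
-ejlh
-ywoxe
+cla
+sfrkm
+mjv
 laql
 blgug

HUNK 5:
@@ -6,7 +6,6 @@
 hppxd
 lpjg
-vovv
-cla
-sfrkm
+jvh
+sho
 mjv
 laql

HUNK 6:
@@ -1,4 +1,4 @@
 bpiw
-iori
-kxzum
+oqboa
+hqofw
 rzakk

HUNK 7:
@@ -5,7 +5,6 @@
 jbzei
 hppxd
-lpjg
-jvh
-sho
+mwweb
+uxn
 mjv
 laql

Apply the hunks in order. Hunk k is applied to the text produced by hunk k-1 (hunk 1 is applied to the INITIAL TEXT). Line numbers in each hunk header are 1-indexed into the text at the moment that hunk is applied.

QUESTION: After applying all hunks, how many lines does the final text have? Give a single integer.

Answer: 11

Derivation:
Hunk 1: at line 7 remove [ibzo,vlxl] add [rkzp,ejlh] -> 13 lines: bpiw iori kxzum rzakk jbzei hppxd eqdzp ltfj rkzp ejlh ywoxe laql blgug
Hunk 2: at line 5 remove [eqdzp,ltfj,rkzp] add [lpjg,lvjt,vjfnc] -> 13 lines: bpiw iori kxzum rzakk jbzei hppxd lpjg lvjt vjfnc ejlh ywoxe laql blgug
Hunk 3: at line 6 remove [lvjt,vjfnc] add [vovv] -> 12 lines: bpiw iori kxzum rzakk jbzei hppxd lpjg vovv ejlh ywoxe laql blgug
Hunk 4: at line 7 remove [ejlh,ywoxe] add [cla,sfrkm,mjv] -> 13 lines: bpiw iori kxzum rzakk jbzei hppxd lpjg vovv cla sfrkm mjv laql blgug
Hunk 5: at line 6 remove [vovv,cla,sfrkm] add [jvh,sho] -> 12 lines: bpiw iori kxzum rzakk jbzei hppxd lpjg jvh sho mjv laql blgug
Hunk 6: at line 1 remove [iori,kxzum] add [oqboa,hqofw] -> 12 lines: bpiw oqboa hqofw rzakk jbzei hppxd lpjg jvh sho mjv laql blgug
Hunk 7: at line 5 remove [lpjg,jvh,sho] add [mwweb,uxn] -> 11 lines: bpiw oqboa hqofw rzakk jbzei hppxd mwweb uxn mjv laql blgug
Final line count: 11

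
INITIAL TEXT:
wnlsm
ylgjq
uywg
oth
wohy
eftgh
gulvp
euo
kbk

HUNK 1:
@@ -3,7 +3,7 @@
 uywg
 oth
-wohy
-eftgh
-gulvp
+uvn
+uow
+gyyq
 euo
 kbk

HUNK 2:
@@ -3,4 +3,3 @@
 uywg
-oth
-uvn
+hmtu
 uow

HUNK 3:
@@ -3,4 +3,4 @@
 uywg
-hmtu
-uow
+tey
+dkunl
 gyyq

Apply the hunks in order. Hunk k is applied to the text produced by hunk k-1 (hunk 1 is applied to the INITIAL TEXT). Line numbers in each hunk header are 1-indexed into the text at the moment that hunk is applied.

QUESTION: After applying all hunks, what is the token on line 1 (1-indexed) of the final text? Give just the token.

Hunk 1: at line 3 remove [wohy,eftgh,gulvp] add [uvn,uow,gyyq] -> 9 lines: wnlsm ylgjq uywg oth uvn uow gyyq euo kbk
Hunk 2: at line 3 remove [oth,uvn] add [hmtu] -> 8 lines: wnlsm ylgjq uywg hmtu uow gyyq euo kbk
Hunk 3: at line 3 remove [hmtu,uow] add [tey,dkunl] -> 8 lines: wnlsm ylgjq uywg tey dkunl gyyq euo kbk
Final line 1: wnlsm

Answer: wnlsm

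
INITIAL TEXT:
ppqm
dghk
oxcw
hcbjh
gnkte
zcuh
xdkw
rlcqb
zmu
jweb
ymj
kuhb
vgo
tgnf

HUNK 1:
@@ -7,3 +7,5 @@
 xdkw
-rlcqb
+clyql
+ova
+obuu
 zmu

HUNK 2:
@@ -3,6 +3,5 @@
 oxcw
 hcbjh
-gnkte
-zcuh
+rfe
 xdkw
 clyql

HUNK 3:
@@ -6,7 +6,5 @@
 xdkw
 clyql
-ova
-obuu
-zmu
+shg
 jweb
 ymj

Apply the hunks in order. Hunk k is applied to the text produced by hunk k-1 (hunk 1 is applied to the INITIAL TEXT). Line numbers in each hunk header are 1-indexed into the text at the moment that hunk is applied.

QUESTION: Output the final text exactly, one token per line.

Hunk 1: at line 7 remove [rlcqb] add [clyql,ova,obuu] -> 16 lines: ppqm dghk oxcw hcbjh gnkte zcuh xdkw clyql ova obuu zmu jweb ymj kuhb vgo tgnf
Hunk 2: at line 3 remove [gnkte,zcuh] add [rfe] -> 15 lines: ppqm dghk oxcw hcbjh rfe xdkw clyql ova obuu zmu jweb ymj kuhb vgo tgnf
Hunk 3: at line 6 remove [ova,obuu,zmu] add [shg] -> 13 lines: ppqm dghk oxcw hcbjh rfe xdkw clyql shg jweb ymj kuhb vgo tgnf

Answer: ppqm
dghk
oxcw
hcbjh
rfe
xdkw
clyql
shg
jweb
ymj
kuhb
vgo
tgnf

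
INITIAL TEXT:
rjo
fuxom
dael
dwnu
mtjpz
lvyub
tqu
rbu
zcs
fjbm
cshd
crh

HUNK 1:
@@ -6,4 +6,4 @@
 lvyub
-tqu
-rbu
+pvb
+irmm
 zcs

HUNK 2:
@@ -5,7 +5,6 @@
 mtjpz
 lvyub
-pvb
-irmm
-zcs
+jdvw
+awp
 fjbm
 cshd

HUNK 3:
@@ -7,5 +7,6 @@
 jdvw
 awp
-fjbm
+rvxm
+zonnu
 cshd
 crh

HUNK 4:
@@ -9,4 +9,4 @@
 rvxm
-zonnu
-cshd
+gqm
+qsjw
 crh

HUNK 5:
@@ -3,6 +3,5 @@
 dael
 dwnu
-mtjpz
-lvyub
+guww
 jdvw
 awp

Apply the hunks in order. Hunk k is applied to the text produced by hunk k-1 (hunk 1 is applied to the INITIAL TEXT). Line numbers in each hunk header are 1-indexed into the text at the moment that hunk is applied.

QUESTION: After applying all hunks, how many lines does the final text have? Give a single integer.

Hunk 1: at line 6 remove [tqu,rbu] add [pvb,irmm] -> 12 lines: rjo fuxom dael dwnu mtjpz lvyub pvb irmm zcs fjbm cshd crh
Hunk 2: at line 5 remove [pvb,irmm,zcs] add [jdvw,awp] -> 11 lines: rjo fuxom dael dwnu mtjpz lvyub jdvw awp fjbm cshd crh
Hunk 3: at line 7 remove [fjbm] add [rvxm,zonnu] -> 12 lines: rjo fuxom dael dwnu mtjpz lvyub jdvw awp rvxm zonnu cshd crh
Hunk 4: at line 9 remove [zonnu,cshd] add [gqm,qsjw] -> 12 lines: rjo fuxom dael dwnu mtjpz lvyub jdvw awp rvxm gqm qsjw crh
Hunk 5: at line 3 remove [mtjpz,lvyub] add [guww] -> 11 lines: rjo fuxom dael dwnu guww jdvw awp rvxm gqm qsjw crh
Final line count: 11

Answer: 11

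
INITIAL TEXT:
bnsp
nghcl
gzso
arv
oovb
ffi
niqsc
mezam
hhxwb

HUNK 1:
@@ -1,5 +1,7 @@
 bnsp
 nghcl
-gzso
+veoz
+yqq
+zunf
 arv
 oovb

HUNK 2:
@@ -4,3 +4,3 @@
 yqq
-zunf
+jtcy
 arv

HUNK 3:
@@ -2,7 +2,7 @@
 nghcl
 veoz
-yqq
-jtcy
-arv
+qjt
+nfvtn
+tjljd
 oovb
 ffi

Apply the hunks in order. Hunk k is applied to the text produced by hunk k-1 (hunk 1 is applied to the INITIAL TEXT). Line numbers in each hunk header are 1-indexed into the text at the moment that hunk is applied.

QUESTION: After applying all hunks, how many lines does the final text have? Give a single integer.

Answer: 11

Derivation:
Hunk 1: at line 1 remove [gzso] add [veoz,yqq,zunf] -> 11 lines: bnsp nghcl veoz yqq zunf arv oovb ffi niqsc mezam hhxwb
Hunk 2: at line 4 remove [zunf] add [jtcy] -> 11 lines: bnsp nghcl veoz yqq jtcy arv oovb ffi niqsc mezam hhxwb
Hunk 3: at line 2 remove [yqq,jtcy,arv] add [qjt,nfvtn,tjljd] -> 11 lines: bnsp nghcl veoz qjt nfvtn tjljd oovb ffi niqsc mezam hhxwb
Final line count: 11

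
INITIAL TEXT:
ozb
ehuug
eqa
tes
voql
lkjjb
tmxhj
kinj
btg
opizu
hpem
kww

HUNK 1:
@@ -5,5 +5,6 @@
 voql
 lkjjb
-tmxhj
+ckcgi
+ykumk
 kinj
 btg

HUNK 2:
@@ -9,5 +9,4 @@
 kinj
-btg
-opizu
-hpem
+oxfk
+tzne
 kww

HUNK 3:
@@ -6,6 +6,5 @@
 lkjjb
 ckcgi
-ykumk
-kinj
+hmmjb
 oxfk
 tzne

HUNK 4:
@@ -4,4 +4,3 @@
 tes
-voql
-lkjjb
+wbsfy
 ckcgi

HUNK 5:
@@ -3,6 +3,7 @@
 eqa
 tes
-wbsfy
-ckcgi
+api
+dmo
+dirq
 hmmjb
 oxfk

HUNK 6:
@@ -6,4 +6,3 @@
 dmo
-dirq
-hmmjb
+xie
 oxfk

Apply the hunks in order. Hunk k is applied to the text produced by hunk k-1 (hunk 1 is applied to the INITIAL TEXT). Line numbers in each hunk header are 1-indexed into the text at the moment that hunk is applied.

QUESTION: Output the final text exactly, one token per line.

Hunk 1: at line 5 remove [tmxhj] add [ckcgi,ykumk] -> 13 lines: ozb ehuug eqa tes voql lkjjb ckcgi ykumk kinj btg opizu hpem kww
Hunk 2: at line 9 remove [btg,opizu,hpem] add [oxfk,tzne] -> 12 lines: ozb ehuug eqa tes voql lkjjb ckcgi ykumk kinj oxfk tzne kww
Hunk 3: at line 6 remove [ykumk,kinj] add [hmmjb] -> 11 lines: ozb ehuug eqa tes voql lkjjb ckcgi hmmjb oxfk tzne kww
Hunk 4: at line 4 remove [voql,lkjjb] add [wbsfy] -> 10 lines: ozb ehuug eqa tes wbsfy ckcgi hmmjb oxfk tzne kww
Hunk 5: at line 3 remove [wbsfy,ckcgi] add [api,dmo,dirq] -> 11 lines: ozb ehuug eqa tes api dmo dirq hmmjb oxfk tzne kww
Hunk 6: at line 6 remove [dirq,hmmjb] add [xie] -> 10 lines: ozb ehuug eqa tes api dmo xie oxfk tzne kww

Answer: ozb
ehuug
eqa
tes
api
dmo
xie
oxfk
tzne
kww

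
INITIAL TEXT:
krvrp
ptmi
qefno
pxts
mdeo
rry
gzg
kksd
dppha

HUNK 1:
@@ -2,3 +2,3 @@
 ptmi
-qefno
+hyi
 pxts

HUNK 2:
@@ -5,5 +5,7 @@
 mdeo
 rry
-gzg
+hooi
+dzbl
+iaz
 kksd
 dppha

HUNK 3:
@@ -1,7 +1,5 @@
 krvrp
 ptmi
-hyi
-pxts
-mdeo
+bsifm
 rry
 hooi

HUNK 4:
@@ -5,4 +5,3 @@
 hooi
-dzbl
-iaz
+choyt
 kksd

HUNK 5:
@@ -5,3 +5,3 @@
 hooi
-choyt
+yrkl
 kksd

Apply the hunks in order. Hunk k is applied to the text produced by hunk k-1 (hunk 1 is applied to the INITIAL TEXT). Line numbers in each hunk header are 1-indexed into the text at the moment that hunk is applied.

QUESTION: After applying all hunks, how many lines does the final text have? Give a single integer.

Hunk 1: at line 2 remove [qefno] add [hyi] -> 9 lines: krvrp ptmi hyi pxts mdeo rry gzg kksd dppha
Hunk 2: at line 5 remove [gzg] add [hooi,dzbl,iaz] -> 11 lines: krvrp ptmi hyi pxts mdeo rry hooi dzbl iaz kksd dppha
Hunk 3: at line 1 remove [hyi,pxts,mdeo] add [bsifm] -> 9 lines: krvrp ptmi bsifm rry hooi dzbl iaz kksd dppha
Hunk 4: at line 5 remove [dzbl,iaz] add [choyt] -> 8 lines: krvrp ptmi bsifm rry hooi choyt kksd dppha
Hunk 5: at line 5 remove [choyt] add [yrkl] -> 8 lines: krvrp ptmi bsifm rry hooi yrkl kksd dppha
Final line count: 8

Answer: 8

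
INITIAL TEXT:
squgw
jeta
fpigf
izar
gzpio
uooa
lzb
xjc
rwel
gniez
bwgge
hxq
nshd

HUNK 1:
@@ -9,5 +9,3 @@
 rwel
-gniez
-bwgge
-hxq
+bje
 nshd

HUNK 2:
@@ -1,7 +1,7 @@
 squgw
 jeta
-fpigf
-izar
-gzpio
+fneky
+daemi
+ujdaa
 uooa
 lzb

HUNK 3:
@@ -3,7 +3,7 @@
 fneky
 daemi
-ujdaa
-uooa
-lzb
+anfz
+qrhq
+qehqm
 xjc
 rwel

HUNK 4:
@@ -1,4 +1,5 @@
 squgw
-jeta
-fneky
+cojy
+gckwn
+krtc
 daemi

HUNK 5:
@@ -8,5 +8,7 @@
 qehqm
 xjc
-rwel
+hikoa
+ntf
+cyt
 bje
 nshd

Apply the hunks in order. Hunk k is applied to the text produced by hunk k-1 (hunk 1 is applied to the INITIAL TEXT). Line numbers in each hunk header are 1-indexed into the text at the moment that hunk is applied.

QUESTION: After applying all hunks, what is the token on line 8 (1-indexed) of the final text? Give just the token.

Answer: qehqm

Derivation:
Hunk 1: at line 9 remove [gniez,bwgge,hxq] add [bje] -> 11 lines: squgw jeta fpigf izar gzpio uooa lzb xjc rwel bje nshd
Hunk 2: at line 1 remove [fpigf,izar,gzpio] add [fneky,daemi,ujdaa] -> 11 lines: squgw jeta fneky daemi ujdaa uooa lzb xjc rwel bje nshd
Hunk 3: at line 3 remove [ujdaa,uooa,lzb] add [anfz,qrhq,qehqm] -> 11 lines: squgw jeta fneky daemi anfz qrhq qehqm xjc rwel bje nshd
Hunk 4: at line 1 remove [jeta,fneky] add [cojy,gckwn,krtc] -> 12 lines: squgw cojy gckwn krtc daemi anfz qrhq qehqm xjc rwel bje nshd
Hunk 5: at line 8 remove [rwel] add [hikoa,ntf,cyt] -> 14 lines: squgw cojy gckwn krtc daemi anfz qrhq qehqm xjc hikoa ntf cyt bje nshd
Final line 8: qehqm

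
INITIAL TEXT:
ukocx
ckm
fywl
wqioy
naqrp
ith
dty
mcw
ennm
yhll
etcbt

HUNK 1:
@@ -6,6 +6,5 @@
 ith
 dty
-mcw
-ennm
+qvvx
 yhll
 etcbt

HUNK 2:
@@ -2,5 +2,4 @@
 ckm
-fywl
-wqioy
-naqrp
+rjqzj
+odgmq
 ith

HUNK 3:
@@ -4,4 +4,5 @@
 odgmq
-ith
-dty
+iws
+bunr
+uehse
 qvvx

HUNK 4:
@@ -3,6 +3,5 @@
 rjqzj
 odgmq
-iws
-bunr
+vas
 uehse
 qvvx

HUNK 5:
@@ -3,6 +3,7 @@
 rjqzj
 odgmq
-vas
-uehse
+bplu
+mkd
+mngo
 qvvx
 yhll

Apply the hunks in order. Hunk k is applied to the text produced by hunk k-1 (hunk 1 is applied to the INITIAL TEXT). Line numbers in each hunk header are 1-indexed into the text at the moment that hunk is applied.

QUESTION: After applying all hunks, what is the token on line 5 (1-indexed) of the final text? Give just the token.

Answer: bplu

Derivation:
Hunk 1: at line 6 remove [mcw,ennm] add [qvvx] -> 10 lines: ukocx ckm fywl wqioy naqrp ith dty qvvx yhll etcbt
Hunk 2: at line 2 remove [fywl,wqioy,naqrp] add [rjqzj,odgmq] -> 9 lines: ukocx ckm rjqzj odgmq ith dty qvvx yhll etcbt
Hunk 3: at line 4 remove [ith,dty] add [iws,bunr,uehse] -> 10 lines: ukocx ckm rjqzj odgmq iws bunr uehse qvvx yhll etcbt
Hunk 4: at line 3 remove [iws,bunr] add [vas] -> 9 lines: ukocx ckm rjqzj odgmq vas uehse qvvx yhll etcbt
Hunk 5: at line 3 remove [vas,uehse] add [bplu,mkd,mngo] -> 10 lines: ukocx ckm rjqzj odgmq bplu mkd mngo qvvx yhll etcbt
Final line 5: bplu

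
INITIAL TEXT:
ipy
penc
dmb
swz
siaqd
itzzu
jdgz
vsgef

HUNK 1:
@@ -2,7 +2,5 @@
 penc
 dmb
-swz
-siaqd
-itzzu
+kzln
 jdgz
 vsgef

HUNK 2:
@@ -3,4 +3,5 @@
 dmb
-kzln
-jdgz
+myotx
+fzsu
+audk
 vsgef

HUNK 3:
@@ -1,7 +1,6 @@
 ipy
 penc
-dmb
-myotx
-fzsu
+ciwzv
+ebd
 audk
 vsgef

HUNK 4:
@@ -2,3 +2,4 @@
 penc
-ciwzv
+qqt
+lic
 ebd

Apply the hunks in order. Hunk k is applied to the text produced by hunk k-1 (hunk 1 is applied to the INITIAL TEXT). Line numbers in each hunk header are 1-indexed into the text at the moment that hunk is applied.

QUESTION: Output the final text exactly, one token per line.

Hunk 1: at line 2 remove [swz,siaqd,itzzu] add [kzln] -> 6 lines: ipy penc dmb kzln jdgz vsgef
Hunk 2: at line 3 remove [kzln,jdgz] add [myotx,fzsu,audk] -> 7 lines: ipy penc dmb myotx fzsu audk vsgef
Hunk 3: at line 1 remove [dmb,myotx,fzsu] add [ciwzv,ebd] -> 6 lines: ipy penc ciwzv ebd audk vsgef
Hunk 4: at line 2 remove [ciwzv] add [qqt,lic] -> 7 lines: ipy penc qqt lic ebd audk vsgef

Answer: ipy
penc
qqt
lic
ebd
audk
vsgef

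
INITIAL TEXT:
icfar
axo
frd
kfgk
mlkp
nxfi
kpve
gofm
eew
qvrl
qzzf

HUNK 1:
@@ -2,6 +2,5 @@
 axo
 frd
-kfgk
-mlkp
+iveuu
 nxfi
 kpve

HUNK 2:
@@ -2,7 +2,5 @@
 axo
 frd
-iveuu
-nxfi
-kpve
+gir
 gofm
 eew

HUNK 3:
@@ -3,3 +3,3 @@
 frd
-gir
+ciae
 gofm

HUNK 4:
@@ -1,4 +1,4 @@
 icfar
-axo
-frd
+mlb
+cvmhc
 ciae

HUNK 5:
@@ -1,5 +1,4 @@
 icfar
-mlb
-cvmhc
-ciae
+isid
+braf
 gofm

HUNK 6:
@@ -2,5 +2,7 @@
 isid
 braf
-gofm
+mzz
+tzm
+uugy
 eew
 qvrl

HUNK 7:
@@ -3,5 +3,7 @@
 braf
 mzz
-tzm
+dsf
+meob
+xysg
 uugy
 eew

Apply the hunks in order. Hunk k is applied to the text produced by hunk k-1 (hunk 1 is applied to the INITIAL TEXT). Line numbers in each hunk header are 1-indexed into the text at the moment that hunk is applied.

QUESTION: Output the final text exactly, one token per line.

Hunk 1: at line 2 remove [kfgk,mlkp] add [iveuu] -> 10 lines: icfar axo frd iveuu nxfi kpve gofm eew qvrl qzzf
Hunk 2: at line 2 remove [iveuu,nxfi,kpve] add [gir] -> 8 lines: icfar axo frd gir gofm eew qvrl qzzf
Hunk 3: at line 3 remove [gir] add [ciae] -> 8 lines: icfar axo frd ciae gofm eew qvrl qzzf
Hunk 4: at line 1 remove [axo,frd] add [mlb,cvmhc] -> 8 lines: icfar mlb cvmhc ciae gofm eew qvrl qzzf
Hunk 5: at line 1 remove [mlb,cvmhc,ciae] add [isid,braf] -> 7 lines: icfar isid braf gofm eew qvrl qzzf
Hunk 6: at line 2 remove [gofm] add [mzz,tzm,uugy] -> 9 lines: icfar isid braf mzz tzm uugy eew qvrl qzzf
Hunk 7: at line 3 remove [tzm] add [dsf,meob,xysg] -> 11 lines: icfar isid braf mzz dsf meob xysg uugy eew qvrl qzzf

Answer: icfar
isid
braf
mzz
dsf
meob
xysg
uugy
eew
qvrl
qzzf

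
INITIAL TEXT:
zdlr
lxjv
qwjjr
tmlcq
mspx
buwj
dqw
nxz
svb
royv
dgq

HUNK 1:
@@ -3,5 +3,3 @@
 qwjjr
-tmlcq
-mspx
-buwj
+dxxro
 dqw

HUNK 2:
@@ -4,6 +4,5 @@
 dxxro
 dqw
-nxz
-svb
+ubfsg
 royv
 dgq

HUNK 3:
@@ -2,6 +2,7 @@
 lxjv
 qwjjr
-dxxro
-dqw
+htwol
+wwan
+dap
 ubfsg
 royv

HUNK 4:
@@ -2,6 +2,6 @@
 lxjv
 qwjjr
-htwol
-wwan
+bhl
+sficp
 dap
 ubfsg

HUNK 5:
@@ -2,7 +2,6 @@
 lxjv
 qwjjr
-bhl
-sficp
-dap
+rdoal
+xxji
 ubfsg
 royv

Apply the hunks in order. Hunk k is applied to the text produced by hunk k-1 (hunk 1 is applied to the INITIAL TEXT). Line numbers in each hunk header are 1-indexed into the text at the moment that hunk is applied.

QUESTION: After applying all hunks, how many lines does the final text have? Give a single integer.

Hunk 1: at line 3 remove [tmlcq,mspx,buwj] add [dxxro] -> 9 lines: zdlr lxjv qwjjr dxxro dqw nxz svb royv dgq
Hunk 2: at line 4 remove [nxz,svb] add [ubfsg] -> 8 lines: zdlr lxjv qwjjr dxxro dqw ubfsg royv dgq
Hunk 3: at line 2 remove [dxxro,dqw] add [htwol,wwan,dap] -> 9 lines: zdlr lxjv qwjjr htwol wwan dap ubfsg royv dgq
Hunk 4: at line 2 remove [htwol,wwan] add [bhl,sficp] -> 9 lines: zdlr lxjv qwjjr bhl sficp dap ubfsg royv dgq
Hunk 5: at line 2 remove [bhl,sficp,dap] add [rdoal,xxji] -> 8 lines: zdlr lxjv qwjjr rdoal xxji ubfsg royv dgq
Final line count: 8

Answer: 8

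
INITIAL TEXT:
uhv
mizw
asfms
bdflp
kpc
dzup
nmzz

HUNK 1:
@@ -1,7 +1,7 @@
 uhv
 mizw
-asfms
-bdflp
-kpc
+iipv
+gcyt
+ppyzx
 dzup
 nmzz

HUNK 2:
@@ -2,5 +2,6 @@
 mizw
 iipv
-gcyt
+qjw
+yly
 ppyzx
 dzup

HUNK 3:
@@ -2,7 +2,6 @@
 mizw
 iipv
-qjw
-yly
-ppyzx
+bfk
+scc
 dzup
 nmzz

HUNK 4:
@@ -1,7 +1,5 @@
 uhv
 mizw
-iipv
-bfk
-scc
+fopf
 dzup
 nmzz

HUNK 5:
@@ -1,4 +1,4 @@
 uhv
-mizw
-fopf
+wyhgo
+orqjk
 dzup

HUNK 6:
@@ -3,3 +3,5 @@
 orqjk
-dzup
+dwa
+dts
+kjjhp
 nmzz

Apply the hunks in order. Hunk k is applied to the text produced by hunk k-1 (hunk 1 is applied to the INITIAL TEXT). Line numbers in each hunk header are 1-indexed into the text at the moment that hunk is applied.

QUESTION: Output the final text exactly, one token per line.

Hunk 1: at line 1 remove [asfms,bdflp,kpc] add [iipv,gcyt,ppyzx] -> 7 lines: uhv mizw iipv gcyt ppyzx dzup nmzz
Hunk 2: at line 2 remove [gcyt] add [qjw,yly] -> 8 lines: uhv mizw iipv qjw yly ppyzx dzup nmzz
Hunk 3: at line 2 remove [qjw,yly,ppyzx] add [bfk,scc] -> 7 lines: uhv mizw iipv bfk scc dzup nmzz
Hunk 4: at line 1 remove [iipv,bfk,scc] add [fopf] -> 5 lines: uhv mizw fopf dzup nmzz
Hunk 5: at line 1 remove [mizw,fopf] add [wyhgo,orqjk] -> 5 lines: uhv wyhgo orqjk dzup nmzz
Hunk 6: at line 3 remove [dzup] add [dwa,dts,kjjhp] -> 7 lines: uhv wyhgo orqjk dwa dts kjjhp nmzz

Answer: uhv
wyhgo
orqjk
dwa
dts
kjjhp
nmzz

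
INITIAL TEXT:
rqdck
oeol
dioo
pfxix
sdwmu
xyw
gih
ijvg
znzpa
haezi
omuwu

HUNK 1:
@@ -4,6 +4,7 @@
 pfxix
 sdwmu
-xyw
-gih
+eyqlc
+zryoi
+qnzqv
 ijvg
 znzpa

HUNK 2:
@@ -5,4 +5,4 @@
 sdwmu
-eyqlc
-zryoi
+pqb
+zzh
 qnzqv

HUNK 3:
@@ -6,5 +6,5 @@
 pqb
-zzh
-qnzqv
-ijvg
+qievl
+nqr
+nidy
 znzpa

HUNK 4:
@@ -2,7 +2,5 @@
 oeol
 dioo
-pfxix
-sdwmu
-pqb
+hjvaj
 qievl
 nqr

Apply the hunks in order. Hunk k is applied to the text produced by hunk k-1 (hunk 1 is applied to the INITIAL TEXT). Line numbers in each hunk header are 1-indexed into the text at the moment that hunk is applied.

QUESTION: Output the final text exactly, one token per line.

Hunk 1: at line 4 remove [xyw,gih] add [eyqlc,zryoi,qnzqv] -> 12 lines: rqdck oeol dioo pfxix sdwmu eyqlc zryoi qnzqv ijvg znzpa haezi omuwu
Hunk 2: at line 5 remove [eyqlc,zryoi] add [pqb,zzh] -> 12 lines: rqdck oeol dioo pfxix sdwmu pqb zzh qnzqv ijvg znzpa haezi omuwu
Hunk 3: at line 6 remove [zzh,qnzqv,ijvg] add [qievl,nqr,nidy] -> 12 lines: rqdck oeol dioo pfxix sdwmu pqb qievl nqr nidy znzpa haezi omuwu
Hunk 4: at line 2 remove [pfxix,sdwmu,pqb] add [hjvaj] -> 10 lines: rqdck oeol dioo hjvaj qievl nqr nidy znzpa haezi omuwu

Answer: rqdck
oeol
dioo
hjvaj
qievl
nqr
nidy
znzpa
haezi
omuwu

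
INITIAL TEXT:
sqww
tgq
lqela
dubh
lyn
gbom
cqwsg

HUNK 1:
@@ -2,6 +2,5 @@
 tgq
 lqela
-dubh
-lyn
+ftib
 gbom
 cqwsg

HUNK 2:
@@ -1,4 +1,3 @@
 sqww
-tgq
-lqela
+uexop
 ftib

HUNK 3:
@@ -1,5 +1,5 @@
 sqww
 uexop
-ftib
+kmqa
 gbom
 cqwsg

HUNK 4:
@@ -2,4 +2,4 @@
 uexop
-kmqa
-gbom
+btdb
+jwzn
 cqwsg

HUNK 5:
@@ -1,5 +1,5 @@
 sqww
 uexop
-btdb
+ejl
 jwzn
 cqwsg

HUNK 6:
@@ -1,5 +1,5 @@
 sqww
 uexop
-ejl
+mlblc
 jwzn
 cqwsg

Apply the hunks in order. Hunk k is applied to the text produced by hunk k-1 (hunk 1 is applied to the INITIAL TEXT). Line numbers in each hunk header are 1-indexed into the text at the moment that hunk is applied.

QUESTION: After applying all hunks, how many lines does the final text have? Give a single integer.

Answer: 5

Derivation:
Hunk 1: at line 2 remove [dubh,lyn] add [ftib] -> 6 lines: sqww tgq lqela ftib gbom cqwsg
Hunk 2: at line 1 remove [tgq,lqela] add [uexop] -> 5 lines: sqww uexop ftib gbom cqwsg
Hunk 3: at line 1 remove [ftib] add [kmqa] -> 5 lines: sqww uexop kmqa gbom cqwsg
Hunk 4: at line 2 remove [kmqa,gbom] add [btdb,jwzn] -> 5 lines: sqww uexop btdb jwzn cqwsg
Hunk 5: at line 1 remove [btdb] add [ejl] -> 5 lines: sqww uexop ejl jwzn cqwsg
Hunk 6: at line 1 remove [ejl] add [mlblc] -> 5 lines: sqww uexop mlblc jwzn cqwsg
Final line count: 5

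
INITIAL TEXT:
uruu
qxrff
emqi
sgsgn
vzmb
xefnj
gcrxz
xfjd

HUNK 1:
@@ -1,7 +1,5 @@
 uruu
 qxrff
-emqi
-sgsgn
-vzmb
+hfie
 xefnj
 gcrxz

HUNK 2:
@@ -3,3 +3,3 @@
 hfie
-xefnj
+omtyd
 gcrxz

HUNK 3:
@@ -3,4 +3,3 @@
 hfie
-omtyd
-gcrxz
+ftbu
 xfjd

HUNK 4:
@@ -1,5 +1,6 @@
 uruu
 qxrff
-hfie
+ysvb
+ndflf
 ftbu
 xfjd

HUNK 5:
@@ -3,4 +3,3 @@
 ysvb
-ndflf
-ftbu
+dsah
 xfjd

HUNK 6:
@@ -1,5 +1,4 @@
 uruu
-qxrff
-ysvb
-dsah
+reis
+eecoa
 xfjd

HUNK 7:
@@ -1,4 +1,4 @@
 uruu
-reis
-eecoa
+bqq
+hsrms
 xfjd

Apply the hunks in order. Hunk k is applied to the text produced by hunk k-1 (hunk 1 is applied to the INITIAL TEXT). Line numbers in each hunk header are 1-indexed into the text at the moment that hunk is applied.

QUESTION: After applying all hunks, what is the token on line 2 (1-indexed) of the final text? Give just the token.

Hunk 1: at line 1 remove [emqi,sgsgn,vzmb] add [hfie] -> 6 lines: uruu qxrff hfie xefnj gcrxz xfjd
Hunk 2: at line 3 remove [xefnj] add [omtyd] -> 6 lines: uruu qxrff hfie omtyd gcrxz xfjd
Hunk 3: at line 3 remove [omtyd,gcrxz] add [ftbu] -> 5 lines: uruu qxrff hfie ftbu xfjd
Hunk 4: at line 1 remove [hfie] add [ysvb,ndflf] -> 6 lines: uruu qxrff ysvb ndflf ftbu xfjd
Hunk 5: at line 3 remove [ndflf,ftbu] add [dsah] -> 5 lines: uruu qxrff ysvb dsah xfjd
Hunk 6: at line 1 remove [qxrff,ysvb,dsah] add [reis,eecoa] -> 4 lines: uruu reis eecoa xfjd
Hunk 7: at line 1 remove [reis,eecoa] add [bqq,hsrms] -> 4 lines: uruu bqq hsrms xfjd
Final line 2: bqq

Answer: bqq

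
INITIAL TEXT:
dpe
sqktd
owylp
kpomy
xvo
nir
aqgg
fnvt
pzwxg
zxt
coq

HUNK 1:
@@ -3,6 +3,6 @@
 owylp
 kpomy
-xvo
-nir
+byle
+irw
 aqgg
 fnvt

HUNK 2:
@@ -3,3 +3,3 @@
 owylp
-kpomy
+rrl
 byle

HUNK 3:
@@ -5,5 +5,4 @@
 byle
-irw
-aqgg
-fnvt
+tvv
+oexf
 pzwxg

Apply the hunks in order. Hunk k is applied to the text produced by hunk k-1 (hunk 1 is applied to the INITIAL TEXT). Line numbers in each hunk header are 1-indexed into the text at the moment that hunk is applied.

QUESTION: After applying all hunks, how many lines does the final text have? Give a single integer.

Hunk 1: at line 3 remove [xvo,nir] add [byle,irw] -> 11 lines: dpe sqktd owylp kpomy byle irw aqgg fnvt pzwxg zxt coq
Hunk 2: at line 3 remove [kpomy] add [rrl] -> 11 lines: dpe sqktd owylp rrl byle irw aqgg fnvt pzwxg zxt coq
Hunk 3: at line 5 remove [irw,aqgg,fnvt] add [tvv,oexf] -> 10 lines: dpe sqktd owylp rrl byle tvv oexf pzwxg zxt coq
Final line count: 10

Answer: 10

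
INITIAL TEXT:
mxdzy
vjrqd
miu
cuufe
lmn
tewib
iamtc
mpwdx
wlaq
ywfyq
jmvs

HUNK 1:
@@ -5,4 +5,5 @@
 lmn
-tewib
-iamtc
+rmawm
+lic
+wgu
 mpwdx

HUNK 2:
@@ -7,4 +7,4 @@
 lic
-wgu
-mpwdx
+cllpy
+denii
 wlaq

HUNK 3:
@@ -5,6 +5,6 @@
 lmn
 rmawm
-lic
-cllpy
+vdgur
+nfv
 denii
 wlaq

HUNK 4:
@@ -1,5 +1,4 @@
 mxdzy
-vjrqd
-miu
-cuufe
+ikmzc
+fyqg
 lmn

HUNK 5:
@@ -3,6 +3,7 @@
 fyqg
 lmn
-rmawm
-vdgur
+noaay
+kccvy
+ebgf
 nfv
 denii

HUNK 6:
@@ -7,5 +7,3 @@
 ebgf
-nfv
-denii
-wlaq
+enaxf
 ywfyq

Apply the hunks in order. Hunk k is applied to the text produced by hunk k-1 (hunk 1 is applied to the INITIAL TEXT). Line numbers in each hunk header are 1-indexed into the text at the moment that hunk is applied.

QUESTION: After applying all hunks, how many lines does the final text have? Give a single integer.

Hunk 1: at line 5 remove [tewib,iamtc] add [rmawm,lic,wgu] -> 12 lines: mxdzy vjrqd miu cuufe lmn rmawm lic wgu mpwdx wlaq ywfyq jmvs
Hunk 2: at line 7 remove [wgu,mpwdx] add [cllpy,denii] -> 12 lines: mxdzy vjrqd miu cuufe lmn rmawm lic cllpy denii wlaq ywfyq jmvs
Hunk 3: at line 5 remove [lic,cllpy] add [vdgur,nfv] -> 12 lines: mxdzy vjrqd miu cuufe lmn rmawm vdgur nfv denii wlaq ywfyq jmvs
Hunk 4: at line 1 remove [vjrqd,miu,cuufe] add [ikmzc,fyqg] -> 11 lines: mxdzy ikmzc fyqg lmn rmawm vdgur nfv denii wlaq ywfyq jmvs
Hunk 5: at line 3 remove [rmawm,vdgur] add [noaay,kccvy,ebgf] -> 12 lines: mxdzy ikmzc fyqg lmn noaay kccvy ebgf nfv denii wlaq ywfyq jmvs
Hunk 6: at line 7 remove [nfv,denii,wlaq] add [enaxf] -> 10 lines: mxdzy ikmzc fyqg lmn noaay kccvy ebgf enaxf ywfyq jmvs
Final line count: 10

Answer: 10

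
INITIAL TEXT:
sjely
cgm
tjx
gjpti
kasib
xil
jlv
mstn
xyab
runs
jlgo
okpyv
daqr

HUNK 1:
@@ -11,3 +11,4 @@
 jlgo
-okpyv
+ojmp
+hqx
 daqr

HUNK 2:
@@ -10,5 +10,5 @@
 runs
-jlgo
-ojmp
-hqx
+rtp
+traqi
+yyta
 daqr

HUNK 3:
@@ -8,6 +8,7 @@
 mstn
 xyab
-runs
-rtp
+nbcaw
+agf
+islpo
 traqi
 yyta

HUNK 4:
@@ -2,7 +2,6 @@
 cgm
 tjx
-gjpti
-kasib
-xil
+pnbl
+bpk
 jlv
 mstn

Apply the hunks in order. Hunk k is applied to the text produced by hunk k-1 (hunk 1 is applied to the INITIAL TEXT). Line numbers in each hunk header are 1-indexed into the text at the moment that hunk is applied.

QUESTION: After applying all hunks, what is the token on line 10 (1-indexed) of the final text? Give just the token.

Answer: agf

Derivation:
Hunk 1: at line 11 remove [okpyv] add [ojmp,hqx] -> 14 lines: sjely cgm tjx gjpti kasib xil jlv mstn xyab runs jlgo ojmp hqx daqr
Hunk 2: at line 10 remove [jlgo,ojmp,hqx] add [rtp,traqi,yyta] -> 14 lines: sjely cgm tjx gjpti kasib xil jlv mstn xyab runs rtp traqi yyta daqr
Hunk 3: at line 8 remove [runs,rtp] add [nbcaw,agf,islpo] -> 15 lines: sjely cgm tjx gjpti kasib xil jlv mstn xyab nbcaw agf islpo traqi yyta daqr
Hunk 4: at line 2 remove [gjpti,kasib,xil] add [pnbl,bpk] -> 14 lines: sjely cgm tjx pnbl bpk jlv mstn xyab nbcaw agf islpo traqi yyta daqr
Final line 10: agf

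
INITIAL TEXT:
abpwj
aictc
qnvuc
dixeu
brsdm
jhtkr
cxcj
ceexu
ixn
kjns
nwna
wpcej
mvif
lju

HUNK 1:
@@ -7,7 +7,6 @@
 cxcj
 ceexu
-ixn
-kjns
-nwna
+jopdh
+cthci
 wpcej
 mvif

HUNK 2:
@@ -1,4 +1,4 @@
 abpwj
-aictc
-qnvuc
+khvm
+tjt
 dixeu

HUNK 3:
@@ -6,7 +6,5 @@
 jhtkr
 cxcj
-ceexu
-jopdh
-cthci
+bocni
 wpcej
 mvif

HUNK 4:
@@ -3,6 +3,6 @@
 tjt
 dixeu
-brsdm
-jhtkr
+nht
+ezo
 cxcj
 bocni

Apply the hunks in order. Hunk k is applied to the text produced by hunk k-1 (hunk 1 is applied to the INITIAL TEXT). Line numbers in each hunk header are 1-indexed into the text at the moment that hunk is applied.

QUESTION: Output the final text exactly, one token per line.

Answer: abpwj
khvm
tjt
dixeu
nht
ezo
cxcj
bocni
wpcej
mvif
lju

Derivation:
Hunk 1: at line 7 remove [ixn,kjns,nwna] add [jopdh,cthci] -> 13 lines: abpwj aictc qnvuc dixeu brsdm jhtkr cxcj ceexu jopdh cthci wpcej mvif lju
Hunk 2: at line 1 remove [aictc,qnvuc] add [khvm,tjt] -> 13 lines: abpwj khvm tjt dixeu brsdm jhtkr cxcj ceexu jopdh cthci wpcej mvif lju
Hunk 3: at line 6 remove [ceexu,jopdh,cthci] add [bocni] -> 11 lines: abpwj khvm tjt dixeu brsdm jhtkr cxcj bocni wpcej mvif lju
Hunk 4: at line 3 remove [brsdm,jhtkr] add [nht,ezo] -> 11 lines: abpwj khvm tjt dixeu nht ezo cxcj bocni wpcej mvif lju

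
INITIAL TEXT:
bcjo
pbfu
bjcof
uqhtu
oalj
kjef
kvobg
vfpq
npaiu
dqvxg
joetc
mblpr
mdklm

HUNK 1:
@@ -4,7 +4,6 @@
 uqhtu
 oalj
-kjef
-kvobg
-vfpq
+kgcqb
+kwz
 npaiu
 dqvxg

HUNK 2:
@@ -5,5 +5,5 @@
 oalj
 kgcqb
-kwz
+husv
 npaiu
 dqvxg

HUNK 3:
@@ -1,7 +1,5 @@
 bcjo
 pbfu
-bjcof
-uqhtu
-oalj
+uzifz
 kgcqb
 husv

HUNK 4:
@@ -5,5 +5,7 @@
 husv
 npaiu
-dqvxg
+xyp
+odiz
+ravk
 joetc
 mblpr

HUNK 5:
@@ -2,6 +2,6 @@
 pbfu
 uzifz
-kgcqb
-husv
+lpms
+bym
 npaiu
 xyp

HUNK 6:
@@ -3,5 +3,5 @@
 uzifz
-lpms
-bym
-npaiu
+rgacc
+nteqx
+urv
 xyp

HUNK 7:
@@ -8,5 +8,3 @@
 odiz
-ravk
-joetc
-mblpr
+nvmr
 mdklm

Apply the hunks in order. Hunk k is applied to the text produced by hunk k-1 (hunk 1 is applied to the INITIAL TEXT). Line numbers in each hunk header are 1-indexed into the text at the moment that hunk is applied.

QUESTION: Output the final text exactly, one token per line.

Answer: bcjo
pbfu
uzifz
rgacc
nteqx
urv
xyp
odiz
nvmr
mdklm

Derivation:
Hunk 1: at line 4 remove [kjef,kvobg,vfpq] add [kgcqb,kwz] -> 12 lines: bcjo pbfu bjcof uqhtu oalj kgcqb kwz npaiu dqvxg joetc mblpr mdklm
Hunk 2: at line 5 remove [kwz] add [husv] -> 12 lines: bcjo pbfu bjcof uqhtu oalj kgcqb husv npaiu dqvxg joetc mblpr mdklm
Hunk 3: at line 1 remove [bjcof,uqhtu,oalj] add [uzifz] -> 10 lines: bcjo pbfu uzifz kgcqb husv npaiu dqvxg joetc mblpr mdklm
Hunk 4: at line 5 remove [dqvxg] add [xyp,odiz,ravk] -> 12 lines: bcjo pbfu uzifz kgcqb husv npaiu xyp odiz ravk joetc mblpr mdklm
Hunk 5: at line 2 remove [kgcqb,husv] add [lpms,bym] -> 12 lines: bcjo pbfu uzifz lpms bym npaiu xyp odiz ravk joetc mblpr mdklm
Hunk 6: at line 3 remove [lpms,bym,npaiu] add [rgacc,nteqx,urv] -> 12 lines: bcjo pbfu uzifz rgacc nteqx urv xyp odiz ravk joetc mblpr mdklm
Hunk 7: at line 8 remove [ravk,joetc,mblpr] add [nvmr] -> 10 lines: bcjo pbfu uzifz rgacc nteqx urv xyp odiz nvmr mdklm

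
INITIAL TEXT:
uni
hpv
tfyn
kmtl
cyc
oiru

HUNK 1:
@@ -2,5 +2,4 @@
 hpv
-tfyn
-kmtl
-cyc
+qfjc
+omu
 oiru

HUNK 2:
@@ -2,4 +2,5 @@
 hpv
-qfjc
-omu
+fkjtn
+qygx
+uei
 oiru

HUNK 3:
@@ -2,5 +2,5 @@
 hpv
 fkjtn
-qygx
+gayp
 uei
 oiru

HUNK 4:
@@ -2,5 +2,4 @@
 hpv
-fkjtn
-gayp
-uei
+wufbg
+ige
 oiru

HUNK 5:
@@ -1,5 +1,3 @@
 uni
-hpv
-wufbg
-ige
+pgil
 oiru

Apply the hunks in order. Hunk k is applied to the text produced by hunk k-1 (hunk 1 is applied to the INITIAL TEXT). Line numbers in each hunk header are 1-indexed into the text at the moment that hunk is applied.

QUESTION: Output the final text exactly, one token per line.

Answer: uni
pgil
oiru

Derivation:
Hunk 1: at line 2 remove [tfyn,kmtl,cyc] add [qfjc,omu] -> 5 lines: uni hpv qfjc omu oiru
Hunk 2: at line 2 remove [qfjc,omu] add [fkjtn,qygx,uei] -> 6 lines: uni hpv fkjtn qygx uei oiru
Hunk 3: at line 2 remove [qygx] add [gayp] -> 6 lines: uni hpv fkjtn gayp uei oiru
Hunk 4: at line 2 remove [fkjtn,gayp,uei] add [wufbg,ige] -> 5 lines: uni hpv wufbg ige oiru
Hunk 5: at line 1 remove [hpv,wufbg,ige] add [pgil] -> 3 lines: uni pgil oiru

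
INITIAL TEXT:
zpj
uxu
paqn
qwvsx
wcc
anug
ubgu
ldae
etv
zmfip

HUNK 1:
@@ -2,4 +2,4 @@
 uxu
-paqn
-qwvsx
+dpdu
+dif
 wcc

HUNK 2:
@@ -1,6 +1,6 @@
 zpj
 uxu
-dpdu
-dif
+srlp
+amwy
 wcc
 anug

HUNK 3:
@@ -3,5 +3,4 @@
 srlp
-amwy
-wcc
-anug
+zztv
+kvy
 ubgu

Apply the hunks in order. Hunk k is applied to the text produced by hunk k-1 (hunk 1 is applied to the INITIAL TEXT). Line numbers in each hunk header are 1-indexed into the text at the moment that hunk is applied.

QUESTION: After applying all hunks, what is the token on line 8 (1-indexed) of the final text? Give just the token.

Answer: etv

Derivation:
Hunk 1: at line 2 remove [paqn,qwvsx] add [dpdu,dif] -> 10 lines: zpj uxu dpdu dif wcc anug ubgu ldae etv zmfip
Hunk 2: at line 1 remove [dpdu,dif] add [srlp,amwy] -> 10 lines: zpj uxu srlp amwy wcc anug ubgu ldae etv zmfip
Hunk 3: at line 3 remove [amwy,wcc,anug] add [zztv,kvy] -> 9 lines: zpj uxu srlp zztv kvy ubgu ldae etv zmfip
Final line 8: etv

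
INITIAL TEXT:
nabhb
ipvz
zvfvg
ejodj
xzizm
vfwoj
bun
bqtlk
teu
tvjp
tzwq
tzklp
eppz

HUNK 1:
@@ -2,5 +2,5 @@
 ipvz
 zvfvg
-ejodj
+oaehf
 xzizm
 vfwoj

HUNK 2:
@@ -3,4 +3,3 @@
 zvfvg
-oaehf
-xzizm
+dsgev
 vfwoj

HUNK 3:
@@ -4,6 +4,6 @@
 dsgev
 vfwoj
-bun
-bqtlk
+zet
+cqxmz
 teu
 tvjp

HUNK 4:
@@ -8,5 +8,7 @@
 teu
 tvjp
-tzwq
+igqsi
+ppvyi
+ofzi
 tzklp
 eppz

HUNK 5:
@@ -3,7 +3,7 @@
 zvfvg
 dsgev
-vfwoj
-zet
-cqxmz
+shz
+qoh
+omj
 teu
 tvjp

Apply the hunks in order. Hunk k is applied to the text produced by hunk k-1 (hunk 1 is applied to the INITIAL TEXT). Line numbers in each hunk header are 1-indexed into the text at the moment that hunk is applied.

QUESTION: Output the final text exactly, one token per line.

Answer: nabhb
ipvz
zvfvg
dsgev
shz
qoh
omj
teu
tvjp
igqsi
ppvyi
ofzi
tzklp
eppz

Derivation:
Hunk 1: at line 2 remove [ejodj] add [oaehf] -> 13 lines: nabhb ipvz zvfvg oaehf xzizm vfwoj bun bqtlk teu tvjp tzwq tzklp eppz
Hunk 2: at line 3 remove [oaehf,xzizm] add [dsgev] -> 12 lines: nabhb ipvz zvfvg dsgev vfwoj bun bqtlk teu tvjp tzwq tzklp eppz
Hunk 3: at line 4 remove [bun,bqtlk] add [zet,cqxmz] -> 12 lines: nabhb ipvz zvfvg dsgev vfwoj zet cqxmz teu tvjp tzwq tzklp eppz
Hunk 4: at line 8 remove [tzwq] add [igqsi,ppvyi,ofzi] -> 14 lines: nabhb ipvz zvfvg dsgev vfwoj zet cqxmz teu tvjp igqsi ppvyi ofzi tzklp eppz
Hunk 5: at line 3 remove [vfwoj,zet,cqxmz] add [shz,qoh,omj] -> 14 lines: nabhb ipvz zvfvg dsgev shz qoh omj teu tvjp igqsi ppvyi ofzi tzklp eppz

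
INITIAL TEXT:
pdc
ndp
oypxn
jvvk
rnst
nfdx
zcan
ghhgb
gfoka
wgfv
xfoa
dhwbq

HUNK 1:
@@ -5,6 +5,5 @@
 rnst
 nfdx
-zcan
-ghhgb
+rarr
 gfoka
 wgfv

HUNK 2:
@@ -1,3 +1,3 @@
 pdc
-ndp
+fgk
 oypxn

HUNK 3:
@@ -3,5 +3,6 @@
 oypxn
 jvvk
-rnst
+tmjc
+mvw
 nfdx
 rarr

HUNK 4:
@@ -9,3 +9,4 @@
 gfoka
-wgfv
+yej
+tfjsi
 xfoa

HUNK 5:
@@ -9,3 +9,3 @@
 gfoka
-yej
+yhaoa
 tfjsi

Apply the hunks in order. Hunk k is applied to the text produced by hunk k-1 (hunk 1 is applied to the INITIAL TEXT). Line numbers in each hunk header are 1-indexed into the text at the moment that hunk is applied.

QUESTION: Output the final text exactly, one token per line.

Answer: pdc
fgk
oypxn
jvvk
tmjc
mvw
nfdx
rarr
gfoka
yhaoa
tfjsi
xfoa
dhwbq

Derivation:
Hunk 1: at line 5 remove [zcan,ghhgb] add [rarr] -> 11 lines: pdc ndp oypxn jvvk rnst nfdx rarr gfoka wgfv xfoa dhwbq
Hunk 2: at line 1 remove [ndp] add [fgk] -> 11 lines: pdc fgk oypxn jvvk rnst nfdx rarr gfoka wgfv xfoa dhwbq
Hunk 3: at line 3 remove [rnst] add [tmjc,mvw] -> 12 lines: pdc fgk oypxn jvvk tmjc mvw nfdx rarr gfoka wgfv xfoa dhwbq
Hunk 4: at line 9 remove [wgfv] add [yej,tfjsi] -> 13 lines: pdc fgk oypxn jvvk tmjc mvw nfdx rarr gfoka yej tfjsi xfoa dhwbq
Hunk 5: at line 9 remove [yej] add [yhaoa] -> 13 lines: pdc fgk oypxn jvvk tmjc mvw nfdx rarr gfoka yhaoa tfjsi xfoa dhwbq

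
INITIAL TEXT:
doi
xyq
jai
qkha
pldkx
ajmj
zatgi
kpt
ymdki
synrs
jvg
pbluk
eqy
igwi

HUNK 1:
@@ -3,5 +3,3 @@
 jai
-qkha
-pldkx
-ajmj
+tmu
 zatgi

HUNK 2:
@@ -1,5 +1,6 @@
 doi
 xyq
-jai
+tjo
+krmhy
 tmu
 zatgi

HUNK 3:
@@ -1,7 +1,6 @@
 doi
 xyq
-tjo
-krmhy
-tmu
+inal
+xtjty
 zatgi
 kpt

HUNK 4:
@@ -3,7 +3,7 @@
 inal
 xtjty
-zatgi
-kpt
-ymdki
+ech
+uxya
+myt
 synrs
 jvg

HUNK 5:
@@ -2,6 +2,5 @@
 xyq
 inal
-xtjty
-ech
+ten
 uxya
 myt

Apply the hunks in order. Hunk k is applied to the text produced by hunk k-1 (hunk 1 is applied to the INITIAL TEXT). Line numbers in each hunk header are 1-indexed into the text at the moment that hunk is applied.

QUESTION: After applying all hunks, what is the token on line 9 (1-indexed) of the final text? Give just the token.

Hunk 1: at line 3 remove [qkha,pldkx,ajmj] add [tmu] -> 12 lines: doi xyq jai tmu zatgi kpt ymdki synrs jvg pbluk eqy igwi
Hunk 2: at line 1 remove [jai] add [tjo,krmhy] -> 13 lines: doi xyq tjo krmhy tmu zatgi kpt ymdki synrs jvg pbluk eqy igwi
Hunk 3: at line 1 remove [tjo,krmhy,tmu] add [inal,xtjty] -> 12 lines: doi xyq inal xtjty zatgi kpt ymdki synrs jvg pbluk eqy igwi
Hunk 4: at line 3 remove [zatgi,kpt,ymdki] add [ech,uxya,myt] -> 12 lines: doi xyq inal xtjty ech uxya myt synrs jvg pbluk eqy igwi
Hunk 5: at line 2 remove [xtjty,ech] add [ten] -> 11 lines: doi xyq inal ten uxya myt synrs jvg pbluk eqy igwi
Final line 9: pbluk

Answer: pbluk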